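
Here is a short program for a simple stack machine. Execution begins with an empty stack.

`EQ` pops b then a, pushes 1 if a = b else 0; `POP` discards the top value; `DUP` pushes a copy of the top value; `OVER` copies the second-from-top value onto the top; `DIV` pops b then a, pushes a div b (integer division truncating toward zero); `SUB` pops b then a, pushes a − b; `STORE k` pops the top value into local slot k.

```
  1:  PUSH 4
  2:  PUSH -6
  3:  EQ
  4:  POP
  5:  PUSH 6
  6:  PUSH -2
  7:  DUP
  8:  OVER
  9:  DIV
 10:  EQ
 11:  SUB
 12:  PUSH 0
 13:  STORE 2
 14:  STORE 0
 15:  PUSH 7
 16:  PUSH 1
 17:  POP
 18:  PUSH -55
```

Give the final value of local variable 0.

6

PUSH 4    4
PUSH -6   4 -6
EQ        0
POP       (empty)
PUSH 6    6
PUSH -2   6 -2
DUP       6 -2 -2
OVER      6 -2 -2 -2
DIV       6 -2 1
EQ        6 0
SUB       6
PUSH 0    6 0
STORE 2   6
STORE 0   (empty)
PUSH 7    7
PUSH 1    7 1
POP       7
PUSH -55  7 -55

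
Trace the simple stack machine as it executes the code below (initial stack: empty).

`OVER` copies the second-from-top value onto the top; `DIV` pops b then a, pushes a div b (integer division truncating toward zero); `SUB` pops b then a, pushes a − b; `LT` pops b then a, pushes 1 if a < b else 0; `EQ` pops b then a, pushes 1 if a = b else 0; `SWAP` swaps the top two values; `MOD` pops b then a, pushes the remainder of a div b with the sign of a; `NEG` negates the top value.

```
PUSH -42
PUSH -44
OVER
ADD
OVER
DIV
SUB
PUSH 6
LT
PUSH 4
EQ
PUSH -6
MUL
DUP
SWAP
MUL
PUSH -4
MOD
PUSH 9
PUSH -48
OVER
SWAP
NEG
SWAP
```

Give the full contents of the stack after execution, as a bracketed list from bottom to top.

[0, 9, 48, 9]

PUSH -42 -> -42
PUSH -44 -> -42 -44
OVER     -> -42 -44 -42
ADD      -> -42 -86
OVER     -> -42 -86 -42
DIV      -> -42 2
SUB      -> -44
PUSH 6   -> -44 6
LT       -> 1
PUSH 4   -> 1 4
EQ       -> 0
PUSH -6  -> 0 -6
MUL      -> 0
DUP      -> 0 0
SWAP     -> 0 0
MUL      -> 0
PUSH -4  -> 0 -4
MOD      -> 0
PUSH 9   -> 0 9
PUSH -48 -> 0 9 -48
OVER     -> 0 9 -48 9
SWAP     -> 0 9 9 -48
NEG      -> 0 9 9 48
SWAP     -> 0 9 48 9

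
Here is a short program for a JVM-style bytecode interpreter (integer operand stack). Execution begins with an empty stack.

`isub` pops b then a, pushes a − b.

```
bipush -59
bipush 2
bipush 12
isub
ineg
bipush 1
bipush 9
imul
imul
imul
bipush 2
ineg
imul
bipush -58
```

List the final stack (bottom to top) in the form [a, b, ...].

[10620, -58]

bipush -59 -> [-59]
bipush 2   -> [-59, 2]
bipush 12  -> [-59, 2, 12]
isub       -> [-59, -10]
ineg       -> [-59, 10]
bipush 1   -> [-59, 10, 1]
bipush 9   -> [-59, 10, 1, 9]
imul       -> [-59, 10, 9]
imul       -> [-59, 90]
imul       -> [-5310]
bipush 2   -> [-5310, 2]
ineg       -> [-5310, -2]
imul       -> [10620]
bipush -58 -> [10620, -58]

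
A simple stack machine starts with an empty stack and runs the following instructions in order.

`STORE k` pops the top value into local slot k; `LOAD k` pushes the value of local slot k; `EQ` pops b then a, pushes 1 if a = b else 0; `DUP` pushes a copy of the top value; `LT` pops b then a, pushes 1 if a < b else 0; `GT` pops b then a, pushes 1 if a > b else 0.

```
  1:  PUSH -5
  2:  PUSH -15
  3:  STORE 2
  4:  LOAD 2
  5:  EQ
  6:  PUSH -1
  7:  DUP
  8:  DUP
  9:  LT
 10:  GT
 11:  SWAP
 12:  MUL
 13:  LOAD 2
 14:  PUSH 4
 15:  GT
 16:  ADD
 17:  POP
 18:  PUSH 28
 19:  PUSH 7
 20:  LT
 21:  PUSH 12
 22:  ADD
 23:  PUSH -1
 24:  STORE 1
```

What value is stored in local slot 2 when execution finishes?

PUSH -5   -5
PUSH -15  -5 -15
STORE 2   -5
LOAD 2    -5 -15
EQ        0
PUSH -1   0 -1
DUP       0 -1 -1
DUP       0 -1 -1 -1
LT        0 -1 0
GT        0 0
SWAP      0 0
MUL       0
LOAD 2    0 -15
PUSH 4    0 -15 4
GT        0 0
ADD       0
POP       (empty)
PUSH 28   28
PUSH 7    28 7
LT        0
PUSH 12   0 12
ADD       12
PUSH -1   12 -1
STORE 1   12

-15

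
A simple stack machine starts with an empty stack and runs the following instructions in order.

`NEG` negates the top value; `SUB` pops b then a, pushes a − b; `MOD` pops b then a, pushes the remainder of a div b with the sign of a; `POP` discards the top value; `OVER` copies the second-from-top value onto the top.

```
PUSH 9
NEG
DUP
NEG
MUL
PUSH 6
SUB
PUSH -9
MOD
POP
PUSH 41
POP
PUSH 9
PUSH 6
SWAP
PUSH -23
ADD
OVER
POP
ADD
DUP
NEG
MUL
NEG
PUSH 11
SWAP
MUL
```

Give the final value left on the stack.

PUSH 9   -> 9
NEG      -> -9
DUP      -> -9 -9
NEG      -> -9 9
MUL      -> -81
PUSH 6   -> -81 6
SUB      -> -87
PUSH -9  -> -87 -9
MOD      -> -6
POP      -> (empty)
PUSH 41  -> 41
POP      -> (empty)
PUSH 9   -> 9
PUSH 6   -> 9 6
SWAP     -> 6 9
PUSH -23 -> 6 9 -23
ADD      -> 6 -14
OVER     -> 6 -14 6
POP      -> 6 -14
ADD      -> -8
DUP      -> -8 -8
NEG      -> -8 8
MUL      -> -64
NEG      -> 64
PUSH 11  -> 64 11
SWAP     -> 11 64
MUL      -> 704

704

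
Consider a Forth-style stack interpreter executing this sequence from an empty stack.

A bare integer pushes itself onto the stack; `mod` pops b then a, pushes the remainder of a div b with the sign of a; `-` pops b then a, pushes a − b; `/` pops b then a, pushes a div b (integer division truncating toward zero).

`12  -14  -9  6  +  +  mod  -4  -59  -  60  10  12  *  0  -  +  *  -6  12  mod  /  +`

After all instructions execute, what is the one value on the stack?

12  : 12
-14 : 12 -14
-9  : 12 -14 -9
6   : 12 -14 -9 6
+   : 12 -14 -3
+   : 12 -17
mod : 12
-4  : 12 -4
-59 : 12 -4 -59
-   : 12 55
60  : 12 55 60
10  : 12 55 60 10
12  : 12 55 60 10 12
*   : 12 55 60 120
0   : 12 55 60 120 0
-   : 12 55 60 120
+   : 12 55 180
*   : 12 9900
-6  : 12 9900 -6
12  : 12 9900 -6 12
mod : 12 9900 -6
/   : 12 -1650
+   : -1638

-1638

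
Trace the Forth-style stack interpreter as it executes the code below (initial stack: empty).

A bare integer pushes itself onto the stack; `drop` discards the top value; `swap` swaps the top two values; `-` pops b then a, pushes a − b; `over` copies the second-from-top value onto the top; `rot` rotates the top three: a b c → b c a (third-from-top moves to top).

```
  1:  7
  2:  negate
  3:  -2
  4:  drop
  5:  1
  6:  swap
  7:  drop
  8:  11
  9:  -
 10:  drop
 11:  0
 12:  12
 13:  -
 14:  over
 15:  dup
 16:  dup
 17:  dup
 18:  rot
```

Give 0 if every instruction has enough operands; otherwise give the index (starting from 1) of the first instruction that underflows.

14

7       [7]
negate  [-7]
-2      [-7, -2]
drop    [-7]
1       [-7, 1]
swap    [1, -7]
drop    [1]
11      [1, 11]
-       [-10]
drop    []
0       [0]
12      [0, 12]
-       [-12]
over  — needs 2 operands, stack has 1 → underflow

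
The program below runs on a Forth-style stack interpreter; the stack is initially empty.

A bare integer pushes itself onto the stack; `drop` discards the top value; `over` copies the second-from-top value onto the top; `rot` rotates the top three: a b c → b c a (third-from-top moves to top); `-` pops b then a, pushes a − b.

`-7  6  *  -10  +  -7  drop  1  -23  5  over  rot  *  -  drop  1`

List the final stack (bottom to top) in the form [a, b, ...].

[-52, 1, 1]

-7   -> -7
6    -> -7 6
*    -> -42
-10  -> -42 -10
+    -> -52
-7   -> -52 -7
drop -> -52
1    -> -52 1
-23  -> -52 1 -23
5    -> -52 1 -23 5
over -> -52 1 -23 5 -23
rot  -> -52 1 5 -23 -23
*    -> -52 1 5 529
-    -> -52 1 -524
drop -> -52 1
1    -> -52 1 1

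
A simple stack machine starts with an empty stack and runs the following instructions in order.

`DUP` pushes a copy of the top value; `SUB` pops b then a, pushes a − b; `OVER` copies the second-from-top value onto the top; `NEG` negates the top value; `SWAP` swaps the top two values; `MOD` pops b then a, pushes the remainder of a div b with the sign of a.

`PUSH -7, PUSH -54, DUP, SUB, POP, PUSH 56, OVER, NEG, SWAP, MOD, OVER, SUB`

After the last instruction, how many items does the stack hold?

2

PUSH -7  : -7
PUSH -54 : -7 -54
DUP      : -7 -54 -54
SUB      : -7 0
POP      : -7
PUSH 56  : -7 56
OVER     : -7 56 -7
NEG      : -7 56 7
SWAP     : -7 7 56
MOD      : -7 7
OVER     : -7 7 -7
SUB      : -7 14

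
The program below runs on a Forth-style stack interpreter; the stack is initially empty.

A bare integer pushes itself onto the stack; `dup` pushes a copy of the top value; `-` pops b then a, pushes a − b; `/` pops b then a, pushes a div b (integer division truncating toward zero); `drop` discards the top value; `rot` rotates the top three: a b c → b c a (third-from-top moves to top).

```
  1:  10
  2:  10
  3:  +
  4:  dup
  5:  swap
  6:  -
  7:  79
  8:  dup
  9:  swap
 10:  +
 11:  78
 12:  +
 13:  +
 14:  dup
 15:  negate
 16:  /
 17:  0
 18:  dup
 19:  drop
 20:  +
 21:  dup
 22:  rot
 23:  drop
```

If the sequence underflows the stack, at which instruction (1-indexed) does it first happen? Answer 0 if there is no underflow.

10     -> [10]
10     -> [10, 10]
+      -> [20]
dup    -> [20, 20]
swap   -> [20, 20]
-      -> [0]
79     -> [0, 79]
dup    -> [0, 79, 79]
swap   -> [0, 79, 79]
+      -> [0, 158]
78     -> [0, 158, 78]
+      -> [0, 236]
+      -> [236]
dup    -> [236, 236]
negate -> [236, -236]
/      -> [-1]
0      -> [-1, 0]
dup    -> [-1, 0, 0]
drop   -> [-1, 0]
+      -> [-1]
dup    -> [-1, -1]
rot  — needs 3 operands, stack has 2 → underflow

22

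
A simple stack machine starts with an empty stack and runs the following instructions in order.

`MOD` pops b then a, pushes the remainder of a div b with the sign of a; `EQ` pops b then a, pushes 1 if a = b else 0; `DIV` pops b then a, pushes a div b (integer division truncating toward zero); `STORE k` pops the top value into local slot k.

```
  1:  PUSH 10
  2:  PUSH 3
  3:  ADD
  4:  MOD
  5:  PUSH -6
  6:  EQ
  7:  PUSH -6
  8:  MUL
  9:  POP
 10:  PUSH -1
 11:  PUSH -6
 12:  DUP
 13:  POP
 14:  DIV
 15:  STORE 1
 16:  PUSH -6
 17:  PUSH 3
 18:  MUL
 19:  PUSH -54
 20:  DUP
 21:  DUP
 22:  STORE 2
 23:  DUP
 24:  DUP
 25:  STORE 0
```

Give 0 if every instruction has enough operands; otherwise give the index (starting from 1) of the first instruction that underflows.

PUSH 10 : [10]
PUSH 3  : [10, 3]
ADD     : [13]
MOD  — needs 2 operands, stack has 1 → underflow

4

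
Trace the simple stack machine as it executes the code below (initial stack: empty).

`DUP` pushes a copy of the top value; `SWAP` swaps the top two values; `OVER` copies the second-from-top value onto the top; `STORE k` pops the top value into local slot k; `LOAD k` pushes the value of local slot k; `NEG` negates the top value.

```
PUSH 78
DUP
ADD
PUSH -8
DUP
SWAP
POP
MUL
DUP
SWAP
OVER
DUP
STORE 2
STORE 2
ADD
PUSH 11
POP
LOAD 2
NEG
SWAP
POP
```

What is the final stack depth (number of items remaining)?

1

PUSH 78 : 78
DUP     : 78 78
ADD     : 156
PUSH -8 : 156 -8
DUP     : 156 -8 -8
SWAP    : 156 -8 -8
POP     : 156 -8
MUL     : -1248
DUP     : -1248 -1248
SWAP    : -1248 -1248
OVER    : -1248 -1248 -1248
DUP     : -1248 -1248 -1248 -1248
STORE 2 : -1248 -1248 -1248
STORE 2 : -1248 -1248
ADD     : -2496
PUSH 11 : -2496 11
POP     : -2496
LOAD 2  : -2496 -1248
NEG     : -2496 1248
SWAP    : 1248 -2496
POP     : 1248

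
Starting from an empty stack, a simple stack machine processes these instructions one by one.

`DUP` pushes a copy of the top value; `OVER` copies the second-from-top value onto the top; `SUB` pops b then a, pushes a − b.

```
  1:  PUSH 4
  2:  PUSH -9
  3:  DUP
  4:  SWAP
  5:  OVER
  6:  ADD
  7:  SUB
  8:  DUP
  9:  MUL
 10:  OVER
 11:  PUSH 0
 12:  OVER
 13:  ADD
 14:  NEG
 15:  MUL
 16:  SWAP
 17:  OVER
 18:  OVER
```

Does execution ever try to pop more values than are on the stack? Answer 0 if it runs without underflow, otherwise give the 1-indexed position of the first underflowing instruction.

PUSH 4  → 4
PUSH -9 → 4 -9
DUP     → 4 -9 -9
SWAP    → 4 -9 -9
OVER    → 4 -9 -9 -9
ADD     → 4 -9 -18
SUB     → 4 9
DUP     → 4 9 9
MUL     → 4 81
OVER    → 4 81 4
PUSH 0  → 4 81 4 0
OVER    → 4 81 4 0 4
ADD     → 4 81 4 4
NEG     → 4 81 4 -4
MUL     → 4 81 -16
SWAP    → 4 -16 81
OVER    → 4 -16 81 -16
OVER    → 4 -16 81 -16 81

0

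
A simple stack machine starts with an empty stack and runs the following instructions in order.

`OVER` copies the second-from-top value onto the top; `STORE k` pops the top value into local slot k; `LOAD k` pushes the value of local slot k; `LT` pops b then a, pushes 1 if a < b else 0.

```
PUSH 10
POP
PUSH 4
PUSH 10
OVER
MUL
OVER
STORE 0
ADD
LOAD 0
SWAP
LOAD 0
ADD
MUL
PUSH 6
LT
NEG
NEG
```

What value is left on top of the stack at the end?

0

PUSH 10 → [10]
POP     → []
PUSH 4  → [4]
PUSH 10 → [4, 10]
OVER    → [4, 10, 4]
MUL     → [4, 40]
OVER    → [4, 40, 4]
STORE 0 → [4, 40]
ADD     → [44]
LOAD 0  → [44, 4]
SWAP    → [4, 44]
LOAD 0  → [4, 44, 4]
ADD     → [4, 48]
MUL     → [192]
PUSH 6  → [192, 6]
LT      → [0]
NEG     → [0]
NEG     → [0]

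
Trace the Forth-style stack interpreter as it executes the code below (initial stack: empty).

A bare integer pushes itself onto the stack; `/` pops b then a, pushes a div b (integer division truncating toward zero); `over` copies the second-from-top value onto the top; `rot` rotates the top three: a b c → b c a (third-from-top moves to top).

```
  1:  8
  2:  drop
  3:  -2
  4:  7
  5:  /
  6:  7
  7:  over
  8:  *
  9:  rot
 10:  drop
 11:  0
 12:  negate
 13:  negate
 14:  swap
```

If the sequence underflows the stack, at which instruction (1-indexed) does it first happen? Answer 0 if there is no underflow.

8     8
drop  (empty)
-2    -2
7     -2 7
/     0
7     0 7
over  0 7 0
*     0 0
rot  — needs 3 operands, stack has 2 → underflow

9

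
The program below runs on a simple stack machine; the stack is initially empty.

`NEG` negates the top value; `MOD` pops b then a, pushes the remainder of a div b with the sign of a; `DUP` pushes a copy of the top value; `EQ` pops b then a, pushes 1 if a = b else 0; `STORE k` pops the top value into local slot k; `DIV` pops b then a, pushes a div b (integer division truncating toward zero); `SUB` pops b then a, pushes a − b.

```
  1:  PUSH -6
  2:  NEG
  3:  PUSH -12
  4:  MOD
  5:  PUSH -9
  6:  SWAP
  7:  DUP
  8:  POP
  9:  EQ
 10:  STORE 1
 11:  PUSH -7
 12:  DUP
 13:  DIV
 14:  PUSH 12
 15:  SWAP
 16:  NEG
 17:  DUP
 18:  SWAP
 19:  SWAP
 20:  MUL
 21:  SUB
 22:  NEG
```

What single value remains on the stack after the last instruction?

-11

PUSH -6  -> -6
NEG      -> 6
PUSH -12 -> 6 -12
MOD      -> 6
PUSH -9  -> 6 -9
SWAP     -> -9 6
DUP      -> -9 6 6
POP      -> -9 6
EQ       -> 0
STORE 1  -> (empty)
PUSH -7  -> -7
DUP      -> -7 -7
DIV      -> 1
PUSH 12  -> 1 12
SWAP     -> 12 1
NEG      -> 12 -1
DUP      -> 12 -1 -1
SWAP     -> 12 -1 -1
SWAP     -> 12 -1 -1
MUL      -> 12 1
SUB      -> 11
NEG      -> -11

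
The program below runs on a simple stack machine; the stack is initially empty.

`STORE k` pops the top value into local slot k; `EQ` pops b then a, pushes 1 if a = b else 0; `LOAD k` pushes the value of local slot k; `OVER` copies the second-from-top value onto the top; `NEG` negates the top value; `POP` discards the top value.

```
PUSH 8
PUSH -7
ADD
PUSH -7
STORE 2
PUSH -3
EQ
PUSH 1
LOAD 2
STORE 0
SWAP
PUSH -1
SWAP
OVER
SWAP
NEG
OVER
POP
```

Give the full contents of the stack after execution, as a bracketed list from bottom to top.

[1, -1, -1, 0]

PUSH 8   [8]
PUSH -7  [8, -7]
ADD      [1]
PUSH -7  [1, -7]
STORE 2  [1]
PUSH -3  [1, -3]
EQ       [0]
PUSH 1   [0, 1]
LOAD 2   [0, 1, -7]
STORE 0  [0, 1]
SWAP     [1, 0]
PUSH -1  [1, 0, -1]
SWAP     [1, -1, 0]
OVER     [1, -1, 0, -1]
SWAP     [1, -1, -1, 0]
NEG      [1, -1, -1, 0]
OVER     [1, -1, -1, 0, -1]
POP      [1, -1, -1, 0]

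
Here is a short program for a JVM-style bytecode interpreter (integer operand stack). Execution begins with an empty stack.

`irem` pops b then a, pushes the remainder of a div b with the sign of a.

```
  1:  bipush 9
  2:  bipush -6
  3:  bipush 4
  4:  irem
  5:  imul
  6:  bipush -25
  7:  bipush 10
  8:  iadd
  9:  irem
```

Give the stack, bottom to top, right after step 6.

bipush 9    [9]
bipush -6   [9, -6]
bipush 4    [9, -6, 4]
irem        [9, -2]
imul        [-18]
bipush -25  [-18, -25]

[-18, -25]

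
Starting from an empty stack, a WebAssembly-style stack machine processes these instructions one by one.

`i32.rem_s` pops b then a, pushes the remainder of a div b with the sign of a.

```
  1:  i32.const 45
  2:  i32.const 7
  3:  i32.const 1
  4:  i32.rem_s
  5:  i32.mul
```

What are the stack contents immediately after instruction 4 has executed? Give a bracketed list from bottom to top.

i32.const 45  45
i32.const 7   45 7
i32.const 1   45 7 1
i32.rem_s     45 0

[45, 0]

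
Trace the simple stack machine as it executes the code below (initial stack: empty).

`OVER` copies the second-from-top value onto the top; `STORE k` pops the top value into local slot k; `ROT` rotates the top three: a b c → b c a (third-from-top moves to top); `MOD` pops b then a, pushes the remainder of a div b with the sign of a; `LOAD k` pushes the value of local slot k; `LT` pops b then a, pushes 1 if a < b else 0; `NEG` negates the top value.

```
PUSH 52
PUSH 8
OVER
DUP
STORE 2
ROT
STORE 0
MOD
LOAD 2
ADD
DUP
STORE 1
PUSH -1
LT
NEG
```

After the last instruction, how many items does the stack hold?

PUSH 52  52
PUSH 8   52 8
OVER     52 8 52
DUP      52 8 52 52
STORE 2  52 8 52
ROT      8 52 52
STORE 0  8 52
MOD      8
LOAD 2   8 52
ADD      60
DUP      60 60
STORE 1  60
PUSH -1  60 -1
LT       0
NEG      0

1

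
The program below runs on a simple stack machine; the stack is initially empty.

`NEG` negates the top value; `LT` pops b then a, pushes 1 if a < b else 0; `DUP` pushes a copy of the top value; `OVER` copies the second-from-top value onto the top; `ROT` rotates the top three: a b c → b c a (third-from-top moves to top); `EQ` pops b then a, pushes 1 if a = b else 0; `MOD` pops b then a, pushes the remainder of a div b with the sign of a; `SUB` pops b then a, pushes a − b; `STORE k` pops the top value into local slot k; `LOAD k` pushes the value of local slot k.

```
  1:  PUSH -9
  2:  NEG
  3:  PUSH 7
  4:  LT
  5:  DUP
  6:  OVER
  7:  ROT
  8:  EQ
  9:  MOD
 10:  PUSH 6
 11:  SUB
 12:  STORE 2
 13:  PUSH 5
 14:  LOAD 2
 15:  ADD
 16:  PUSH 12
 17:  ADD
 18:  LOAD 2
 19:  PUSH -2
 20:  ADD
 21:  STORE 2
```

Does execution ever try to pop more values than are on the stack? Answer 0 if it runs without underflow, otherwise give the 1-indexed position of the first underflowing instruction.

PUSH -9 : [-9]
NEG     : [9]
PUSH 7  : [9, 7]
LT      : [0]
DUP     : [0, 0]
OVER    : [0, 0, 0]
ROT     : [0, 0, 0]
EQ      : [0, 1]
MOD     : [0]
PUSH 6  : [0, 6]
SUB     : [-6]
STORE 2 : []
PUSH 5  : [5]
LOAD 2  : [5, -6]
ADD     : [-1]
PUSH 12 : [-1, 12]
ADD     : [11]
LOAD 2  : [11, -6]
PUSH -2 : [11, -6, -2]
ADD     : [11, -8]
STORE 2 : [11]

0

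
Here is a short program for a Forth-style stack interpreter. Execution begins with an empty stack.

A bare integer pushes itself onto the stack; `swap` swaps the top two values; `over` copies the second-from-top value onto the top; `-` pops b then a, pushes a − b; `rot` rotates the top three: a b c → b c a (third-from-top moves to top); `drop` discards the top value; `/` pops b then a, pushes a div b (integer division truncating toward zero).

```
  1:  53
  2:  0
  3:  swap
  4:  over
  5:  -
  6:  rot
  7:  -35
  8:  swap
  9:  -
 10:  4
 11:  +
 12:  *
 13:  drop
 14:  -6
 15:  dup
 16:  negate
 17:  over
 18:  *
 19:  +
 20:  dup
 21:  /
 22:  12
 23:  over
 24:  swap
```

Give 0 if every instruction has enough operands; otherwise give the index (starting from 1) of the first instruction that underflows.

53   : 53
0    : 53 0
swap : 0 53
over : 0 53 0
-    : 0 53
rot  — needs 3 operands, stack has 2 → underflow

6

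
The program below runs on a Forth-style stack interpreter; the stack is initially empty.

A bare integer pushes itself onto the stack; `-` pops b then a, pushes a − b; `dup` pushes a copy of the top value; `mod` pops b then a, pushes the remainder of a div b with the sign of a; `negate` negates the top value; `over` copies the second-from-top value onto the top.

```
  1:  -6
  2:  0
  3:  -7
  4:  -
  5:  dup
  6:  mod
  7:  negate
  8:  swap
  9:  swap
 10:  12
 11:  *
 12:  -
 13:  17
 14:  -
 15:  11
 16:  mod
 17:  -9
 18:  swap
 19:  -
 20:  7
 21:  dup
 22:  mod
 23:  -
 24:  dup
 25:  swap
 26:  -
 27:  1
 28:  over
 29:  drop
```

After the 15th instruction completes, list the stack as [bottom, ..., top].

[-23, 11]

-6     : -6
0      : -6 0
-7     : -6 0 -7
-      : -6 7
dup    : -6 7 7
mod    : -6 0
negate : -6 0
swap   : 0 -6
swap   : -6 0
12     : -6 0 12
*      : -6 0
-      : -6
17     : -6 17
-      : -23
11     : -23 11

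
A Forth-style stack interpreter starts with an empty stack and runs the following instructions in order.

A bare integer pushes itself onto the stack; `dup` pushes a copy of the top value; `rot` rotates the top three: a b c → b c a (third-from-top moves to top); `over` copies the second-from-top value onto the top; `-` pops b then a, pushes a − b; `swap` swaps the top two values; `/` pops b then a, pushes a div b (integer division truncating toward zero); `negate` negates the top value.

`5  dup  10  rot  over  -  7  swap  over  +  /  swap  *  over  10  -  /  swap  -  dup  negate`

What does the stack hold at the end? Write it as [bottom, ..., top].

[-11, 11]

5      : 5
dup    : 5 5
10     : 5 5 10
rot    : 5 10 5
over   : 5 10 5 10
-      : 5 10 -5
7      : 5 10 -5 7
swap   : 5 10 7 -5
over   : 5 10 7 -5 7
+      : 5 10 7 2
/      : 5 10 3
swap   : 5 3 10
*      : 5 30
over   : 5 30 5
10     : 5 30 5 10
-      : 5 30 -5
/      : 5 -6
swap   : -6 5
-      : -11
dup    : -11 -11
negate : -11 11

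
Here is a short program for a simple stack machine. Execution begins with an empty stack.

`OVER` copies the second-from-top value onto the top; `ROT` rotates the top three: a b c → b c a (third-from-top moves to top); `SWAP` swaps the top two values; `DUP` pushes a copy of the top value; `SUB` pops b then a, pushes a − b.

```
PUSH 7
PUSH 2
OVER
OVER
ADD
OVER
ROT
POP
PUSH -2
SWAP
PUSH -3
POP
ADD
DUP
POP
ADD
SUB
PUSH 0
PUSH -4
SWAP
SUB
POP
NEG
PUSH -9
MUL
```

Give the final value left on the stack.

PUSH 7   [7]
PUSH 2   [7, 2]
OVER     [7, 2, 7]
OVER     [7, 2, 7, 2]
ADD      [7, 2, 9]
OVER     [7, 2, 9, 2]
ROT      [7, 9, 2, 2]
POP      [7, 9, 2]
PUSH -2  [7, 9, 2, -2]
SWAP     [7, 9, -2, 2]
PUSH -3  [7, 9, -2, 2, -3]
POP      [7, 9, -2, 2]
ADD      [7, 9, 0]
DUP      [7, 9, 0, 0]
POP      [7, 9, 0]
ADD      [7, 9]
SUB      [-2]
PUSH 0   [-2, 0]
PUSH -4  [-2, 0, -4]
SWAP     [-2, -4, 0]
SUB      [-2, -4]
POP      [-2]
NEG      [2]
PUSH -9  [2, -9]
MUL      [-18]

-18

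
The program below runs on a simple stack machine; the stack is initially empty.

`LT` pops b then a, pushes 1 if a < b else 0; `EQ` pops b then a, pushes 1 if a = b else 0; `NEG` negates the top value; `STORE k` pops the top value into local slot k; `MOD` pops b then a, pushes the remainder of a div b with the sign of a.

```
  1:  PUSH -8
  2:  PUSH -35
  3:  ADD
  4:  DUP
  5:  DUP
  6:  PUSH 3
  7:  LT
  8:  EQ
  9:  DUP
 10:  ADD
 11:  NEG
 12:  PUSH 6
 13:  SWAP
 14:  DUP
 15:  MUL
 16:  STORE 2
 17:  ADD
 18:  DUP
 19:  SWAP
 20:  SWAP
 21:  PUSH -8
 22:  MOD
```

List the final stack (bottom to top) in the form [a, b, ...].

PUSH -8  → [-8]
PUSH -35 → [-8, -35]
ADD      → [-43]
DUP      → [-43, -43]
DUP      → [-43, -43, -43]
PUSH 3   → [-43, -43, -43, 3]
LT       → [-43, -43, 1]
EQ       → [-43, 0]
DUP      → [-43, 0, 0]
ADD      → [-43, 0]
NEG      → [-43, 0]
PUSH 6   → [-43, 0, 6]
SWAP     → [-43, 6, 0]
DUP      → [-43, 6, 0, 0]
MUL      → [-43, 6, 0]
STORE 2  → [-43, 6]
ADD      → [-37]
DUP      → [-37, -37]
SWAP     → [-37, -37]
SWAP     → [-37, -37]
PUSH -8  → [-37, -37, -8]
MOD      → [-37, -5]

[-37, -5]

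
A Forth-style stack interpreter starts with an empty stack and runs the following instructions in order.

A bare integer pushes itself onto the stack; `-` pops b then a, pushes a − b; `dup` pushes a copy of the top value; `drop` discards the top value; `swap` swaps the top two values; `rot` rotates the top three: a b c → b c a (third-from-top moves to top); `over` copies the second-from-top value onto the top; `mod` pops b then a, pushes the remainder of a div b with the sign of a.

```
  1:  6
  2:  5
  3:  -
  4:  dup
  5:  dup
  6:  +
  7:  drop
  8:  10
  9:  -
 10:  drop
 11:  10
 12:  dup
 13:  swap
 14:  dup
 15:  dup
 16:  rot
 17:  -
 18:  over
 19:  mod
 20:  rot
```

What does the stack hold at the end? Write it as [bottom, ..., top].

6    -> 6
5    -> 6 5
-    -> 1
dup  -> 1 1
dup  -> 1 1 1
+    -> 1 2
drop -> 1
10   -> 1 10
-    -> -9
drop -> (empty)
10   -> 10
dup  -> 10 10
swap -> 10 10
dup  -> 10 10 10
dup  -> 10 10 10 10
rot  -> 10 10 10 10
-    -> 10 10 0
over -> 10 10 0 10
mod  -> 10 10 0
rot  -> 10 0 10

[10, 0, 10]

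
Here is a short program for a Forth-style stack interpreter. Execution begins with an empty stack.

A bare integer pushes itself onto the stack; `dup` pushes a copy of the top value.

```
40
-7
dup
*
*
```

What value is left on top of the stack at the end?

1960

40  → 40
-7  → 40 -7
dup → 40 -7 -7
*   → 40 49
*   → 1960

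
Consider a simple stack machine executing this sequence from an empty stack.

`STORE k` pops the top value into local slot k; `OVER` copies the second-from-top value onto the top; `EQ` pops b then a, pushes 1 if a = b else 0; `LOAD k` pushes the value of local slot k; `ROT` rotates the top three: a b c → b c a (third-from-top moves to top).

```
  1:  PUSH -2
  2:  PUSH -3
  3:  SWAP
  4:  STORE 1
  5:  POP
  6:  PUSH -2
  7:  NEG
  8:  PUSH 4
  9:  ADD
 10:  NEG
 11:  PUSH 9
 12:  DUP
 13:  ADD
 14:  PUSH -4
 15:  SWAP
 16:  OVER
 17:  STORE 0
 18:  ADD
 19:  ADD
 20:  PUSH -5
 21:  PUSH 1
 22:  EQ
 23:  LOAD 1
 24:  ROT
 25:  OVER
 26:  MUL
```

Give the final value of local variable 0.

-4

PUSH -2 -> [-2]
PUSH -3 -> [-2, -3]
SWAP    -> [-3, -2]
STORE 1 -> [-3]
POP     -> []
PUSH -2 -> [-2]
NEG     -> [2]
PUSH 4  -> [2, 4]
ADD     -> [6]
NEG     -> [-6]
PUSH 9  -> [-6, 9]
DUP     -> [-6, 9, 9]
ADD     -> [-6, 18]
PUSH -4 -> [-6, 18, -4]
SWAP    -> [-6, -4, 18]
OVER    -> [-6, -4, 18, -4]
STORE 0 -> [-6, -4, 18]
ADD     -> [-6, 14]
ADD     -> [8]
PUSH -5 -> [8, -5]
PUSH 1  -> [8, -5, 1]
EQ      -> [8, 0]
LOAD 1  -> [8, 0, -2]
ROT     -> [0, -2, 8]
OVER    -> [0, -2, 8, -2]
MUL     -> [0, -2, -16]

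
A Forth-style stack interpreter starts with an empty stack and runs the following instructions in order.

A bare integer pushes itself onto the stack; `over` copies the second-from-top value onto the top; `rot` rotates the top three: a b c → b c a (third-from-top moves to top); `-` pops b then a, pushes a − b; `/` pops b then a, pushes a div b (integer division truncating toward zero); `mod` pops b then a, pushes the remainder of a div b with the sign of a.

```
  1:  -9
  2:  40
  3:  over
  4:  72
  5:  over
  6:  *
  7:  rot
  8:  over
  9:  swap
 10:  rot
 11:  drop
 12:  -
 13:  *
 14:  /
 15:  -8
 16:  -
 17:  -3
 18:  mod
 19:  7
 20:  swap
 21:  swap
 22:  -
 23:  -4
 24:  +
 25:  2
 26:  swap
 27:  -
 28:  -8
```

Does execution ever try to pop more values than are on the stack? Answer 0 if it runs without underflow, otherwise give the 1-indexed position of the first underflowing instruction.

0

-9    [-9]
40    [-9, 40]
over  [-9, 40, -9]
72    [-9, 40, -9, 72]
over  [-9, 40, -9, 72, -9]
*     [-9, 40, -9, -648]
rot   [-9, -9, -648, 40]
over  [-9, -9, -648, 40, -648]
swap  [-9, -9, -648, -648, 40]
rot   [-9, -9, -648, 40, -648]
drop  [-9, -9, -648, 40]
-     [-9, -9, -688]
*     [-9, 6192]
/     [0]
-8    [0, -8]
-     [8]
-3    [8, -3]
mod   [2]
7     [2, 7]
swap  [7, 2]
swap  [2, 7]
-     [-5]
-4    [-5, -4]
+     [-9]
2     [-9, 2]
swap  [2, -9]
-     [11]
-8    [11, -8]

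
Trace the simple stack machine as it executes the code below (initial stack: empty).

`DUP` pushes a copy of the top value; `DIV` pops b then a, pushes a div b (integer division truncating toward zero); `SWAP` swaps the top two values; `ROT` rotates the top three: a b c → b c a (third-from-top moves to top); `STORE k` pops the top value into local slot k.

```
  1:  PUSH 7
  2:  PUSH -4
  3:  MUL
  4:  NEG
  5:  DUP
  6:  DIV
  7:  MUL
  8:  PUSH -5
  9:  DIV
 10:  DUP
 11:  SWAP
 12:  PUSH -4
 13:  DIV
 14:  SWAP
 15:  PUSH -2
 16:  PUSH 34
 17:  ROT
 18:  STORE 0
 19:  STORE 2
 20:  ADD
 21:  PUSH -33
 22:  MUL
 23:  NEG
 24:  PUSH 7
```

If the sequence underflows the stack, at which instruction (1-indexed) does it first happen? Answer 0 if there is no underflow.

PUSH 7  -> 7
PUSH -4 -> 7 -4
MUL     -> -28
NEG     -> 28
DUP     -> 28 28
DIV     -> 1
MUL  — needs 2 operands, stack has 1 → underflow

7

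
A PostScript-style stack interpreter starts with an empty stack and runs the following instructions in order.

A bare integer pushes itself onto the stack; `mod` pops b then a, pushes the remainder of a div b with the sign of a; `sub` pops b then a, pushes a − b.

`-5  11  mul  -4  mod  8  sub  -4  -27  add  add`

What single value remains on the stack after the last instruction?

-42

-5   [-5]
11   [-5, 11]
mul  [-55]
-4   [-55, -4]
mod  [-3]
8    [-3, 8]
sub  [-11]
-4   [-11, -4]
-27  [-11, -4, -27]
add  [-11, -31]
add  [-42]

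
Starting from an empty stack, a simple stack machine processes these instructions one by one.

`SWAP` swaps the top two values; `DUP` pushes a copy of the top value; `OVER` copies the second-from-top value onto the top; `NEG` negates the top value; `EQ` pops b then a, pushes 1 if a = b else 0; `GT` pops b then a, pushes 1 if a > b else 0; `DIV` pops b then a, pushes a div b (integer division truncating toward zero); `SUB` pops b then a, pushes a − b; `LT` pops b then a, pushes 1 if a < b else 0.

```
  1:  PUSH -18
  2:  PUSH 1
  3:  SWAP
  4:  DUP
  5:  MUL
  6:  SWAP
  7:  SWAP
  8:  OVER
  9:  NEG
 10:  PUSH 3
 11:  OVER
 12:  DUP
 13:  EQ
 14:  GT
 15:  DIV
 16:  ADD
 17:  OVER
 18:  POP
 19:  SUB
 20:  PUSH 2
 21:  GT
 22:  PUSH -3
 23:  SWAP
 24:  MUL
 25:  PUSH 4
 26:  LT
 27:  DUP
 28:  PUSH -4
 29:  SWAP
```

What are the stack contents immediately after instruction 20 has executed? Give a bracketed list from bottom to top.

[-322, 2]

PUSH -18  [-18]
PUSH 1    [-18, 1]
SWAP      [1, -18]
DUP       [1, -18, -18]
MUL       [1, 324]
SWAP      [324, 1]
SWAP      [1, 324]
OVER      [1, 324, 1]
NEG       [1, 324, -1]
PUSH 3    [1, 324, -1, 3]
OVER      [1, 324, -1, 3, -1]
DUP       [1, 324, -1, 3, -1, -1]
EQ        [1, 324, -1, 3, 1]
GT        [1, 324, -1, 1]
DIV       [1, 324, -1]
ADD       [1, 323]
OVER      [1, 323, 1]
POP       [1, 323]
SUB       [-322]
PUSH 2    [-322, 2]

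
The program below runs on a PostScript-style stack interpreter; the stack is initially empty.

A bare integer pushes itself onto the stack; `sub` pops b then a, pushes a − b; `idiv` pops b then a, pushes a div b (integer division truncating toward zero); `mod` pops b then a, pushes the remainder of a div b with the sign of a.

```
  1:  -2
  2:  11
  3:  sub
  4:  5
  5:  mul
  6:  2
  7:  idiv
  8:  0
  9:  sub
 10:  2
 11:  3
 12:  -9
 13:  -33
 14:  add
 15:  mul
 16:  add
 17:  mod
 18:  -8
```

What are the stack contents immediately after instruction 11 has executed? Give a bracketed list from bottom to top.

[-32, 2, 3]

-2   -> -2
11   -> -2 11
sub  -> -13
5    -> -13 5
mul  -> -65
2    -> -65 2
idiv -> -32
0    -> -32 0
sub  -> -32
2    -> -32 2
3    -> -32 2 3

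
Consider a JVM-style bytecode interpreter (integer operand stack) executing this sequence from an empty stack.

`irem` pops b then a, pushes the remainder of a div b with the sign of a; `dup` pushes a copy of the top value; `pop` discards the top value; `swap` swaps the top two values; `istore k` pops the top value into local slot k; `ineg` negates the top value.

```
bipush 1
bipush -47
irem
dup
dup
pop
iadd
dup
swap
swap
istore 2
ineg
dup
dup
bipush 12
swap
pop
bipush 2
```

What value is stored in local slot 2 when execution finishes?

bipush 1   -> [1]
bipush -47 -> [1, -47]
irem       -> [1]
dup        -> [1, 1]
dup        -> [1, 1, 1]
pop        -> [1, 1]
iadd       -> [2]
dup        -> [2, 2]
swap       -> [2, 2]
swap       -> [2, 2]
istore 2   -> [2]
ineg       -> [-2]
dup        -> [-2, -2]
dup        -> [-2, -2, -2]
bipush 12  -> [-2, -2, -2, 12]
swap       -> [-2, -2, 12, -2]
pop        -> [-2, -2, 12]
bipush 2   -> [-2, -2, 12, 2]

2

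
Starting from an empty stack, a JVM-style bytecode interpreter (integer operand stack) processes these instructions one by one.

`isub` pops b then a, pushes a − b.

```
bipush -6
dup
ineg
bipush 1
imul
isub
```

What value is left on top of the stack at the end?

bipush -6  [-6]
dup        [-6, -6]
ineg       [-6, 6]
bipush 1   [-6, 6, 1]
imul       [-6, 6]
isub       [-12]

-12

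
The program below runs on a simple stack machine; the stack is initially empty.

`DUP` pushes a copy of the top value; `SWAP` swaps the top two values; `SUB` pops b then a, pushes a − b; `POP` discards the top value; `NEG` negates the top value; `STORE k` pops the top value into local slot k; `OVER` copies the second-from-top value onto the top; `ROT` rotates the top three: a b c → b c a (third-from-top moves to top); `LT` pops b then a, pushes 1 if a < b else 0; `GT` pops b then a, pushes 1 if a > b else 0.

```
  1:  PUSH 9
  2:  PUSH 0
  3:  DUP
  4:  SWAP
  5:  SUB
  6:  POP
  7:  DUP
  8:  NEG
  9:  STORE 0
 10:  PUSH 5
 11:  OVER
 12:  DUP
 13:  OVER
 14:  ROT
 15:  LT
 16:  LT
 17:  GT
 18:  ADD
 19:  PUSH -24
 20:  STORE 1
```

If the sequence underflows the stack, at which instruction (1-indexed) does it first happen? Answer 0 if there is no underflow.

PUSH 9   -> [9]
PUSH 0   -> [9, 0]
DUP      -> [9, 0, 0]
SWAP     -> [9, 0, 0]
SUB      -> [9, 0]
POP      -> [9]
DUP      -> [9, 9]
NEG      -> [9, -9]
STORE 0  -> [9]
PUSH 5   -> [9, 5]
OVER     -> [9, 5, 9]
DUP      -> [9, 5, 9, 9]
OVER     -> [9, 5, 9, 9, 9]
ROT      -> [9, 5, 9, 9, 9]
LT       -> [9, 5, 9, 0]
LT       -> [9, 5, 0]
GT       -> [9, 1]
ADD      -> [10]
PUSH -24 -> [10, -24]
STORE 1  -> [10]

0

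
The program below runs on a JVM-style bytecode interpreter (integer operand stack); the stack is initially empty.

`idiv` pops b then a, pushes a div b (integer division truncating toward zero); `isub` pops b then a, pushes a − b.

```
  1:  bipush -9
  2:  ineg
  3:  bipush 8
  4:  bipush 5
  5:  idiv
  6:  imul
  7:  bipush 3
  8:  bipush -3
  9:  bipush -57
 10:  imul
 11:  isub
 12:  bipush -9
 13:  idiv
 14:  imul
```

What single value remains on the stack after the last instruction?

bipush -9   [-9]
ineg        [9]
bipush 8    [9, 8]
bipush 5    [9, 8, 5]
idiv        [9, 1]
imul        [9]
bipush 3    [9, 3]
bipush -3   [9, 3, -3]
bipush -57  [9, 3, -3, -57]
imul        [9, 3, 171]
isub        [9, -168]
bipush -9   [9, -168, -9]
idiv        [9, 18]
imul        [162]

162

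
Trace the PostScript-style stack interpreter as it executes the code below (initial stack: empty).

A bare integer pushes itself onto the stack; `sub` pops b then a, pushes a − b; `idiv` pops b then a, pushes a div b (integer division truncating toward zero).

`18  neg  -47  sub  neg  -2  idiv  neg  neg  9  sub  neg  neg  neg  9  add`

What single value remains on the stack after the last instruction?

4

18   : 18
neg  : -18
-47  : -18 -47
sub  : 29
neg  : -29
-2   : -29 -2
idiv : 14
neg  : -14
neg  : 14
9    : 14 9
sub  : 5
neg  : -5
neg  : 5
neg  : -5
9    : -5 9
add  : 4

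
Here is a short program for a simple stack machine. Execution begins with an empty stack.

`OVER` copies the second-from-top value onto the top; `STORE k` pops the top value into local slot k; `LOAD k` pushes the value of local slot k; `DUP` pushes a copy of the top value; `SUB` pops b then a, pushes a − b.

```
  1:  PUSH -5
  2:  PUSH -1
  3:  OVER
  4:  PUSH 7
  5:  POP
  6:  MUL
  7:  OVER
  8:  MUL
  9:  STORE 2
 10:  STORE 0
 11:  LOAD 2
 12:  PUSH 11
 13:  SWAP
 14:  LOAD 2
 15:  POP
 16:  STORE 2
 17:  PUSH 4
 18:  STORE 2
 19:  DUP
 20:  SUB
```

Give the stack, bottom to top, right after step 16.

[11]

PUSH -5 : [-5]
PUSH -1 : [-5, -1]
OVER    : [-5, -1, -5]
PUSH 7  : [-5, -1, -5, 7]
POP     : [-5, -1, -5]
MUL     : [-5, 5]
OVER    : [-5, 5, -5]
MUL     : [-5, -25]
STORE 2 : [-5]
STORE 0 : []
LOAD 2  : [-25]
PUSH 11 : [-25, 11]
SWAP    : [11, -25]
LOAD 2  : [11, -25, -25]
POP     : [11, -25]
STORE 2 : [11]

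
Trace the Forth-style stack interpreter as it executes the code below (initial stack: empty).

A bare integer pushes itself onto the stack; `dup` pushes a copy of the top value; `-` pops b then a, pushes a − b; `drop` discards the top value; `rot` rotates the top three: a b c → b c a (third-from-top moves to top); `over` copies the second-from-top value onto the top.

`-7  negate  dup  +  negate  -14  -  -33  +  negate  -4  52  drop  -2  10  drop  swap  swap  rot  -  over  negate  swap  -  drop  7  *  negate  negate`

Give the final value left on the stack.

-28

-7     → [-7]
negate → [7]
dup    → [7, 7]
+      → [14]
negate → [-14]
-14    → [-14, -14]
-      → [0]
-33    → [0, -33]
+      → [-33]
negate → [33]
-4     → [33, -4]
52     → [33, -4, 52]
drop   → [33, -4]
-2     → [33, -4, -2]
10     → [33, -4, -2, 10]
drop   → [33, -4, -2]
swap   → [33, -2, -4]
swap   → [33, -4, -2]
rot    → [-4, -2, 33]
-      → [-4, -35]
over   → [-4, -35, -4]
negate → [-4, -35, 4]
swap   → [-4, 4, -35]
-      → [-4, 39]
drop   → [-4]
7      → [-4, 7]
*      → [-28]
negate → [28]
negate → [-28]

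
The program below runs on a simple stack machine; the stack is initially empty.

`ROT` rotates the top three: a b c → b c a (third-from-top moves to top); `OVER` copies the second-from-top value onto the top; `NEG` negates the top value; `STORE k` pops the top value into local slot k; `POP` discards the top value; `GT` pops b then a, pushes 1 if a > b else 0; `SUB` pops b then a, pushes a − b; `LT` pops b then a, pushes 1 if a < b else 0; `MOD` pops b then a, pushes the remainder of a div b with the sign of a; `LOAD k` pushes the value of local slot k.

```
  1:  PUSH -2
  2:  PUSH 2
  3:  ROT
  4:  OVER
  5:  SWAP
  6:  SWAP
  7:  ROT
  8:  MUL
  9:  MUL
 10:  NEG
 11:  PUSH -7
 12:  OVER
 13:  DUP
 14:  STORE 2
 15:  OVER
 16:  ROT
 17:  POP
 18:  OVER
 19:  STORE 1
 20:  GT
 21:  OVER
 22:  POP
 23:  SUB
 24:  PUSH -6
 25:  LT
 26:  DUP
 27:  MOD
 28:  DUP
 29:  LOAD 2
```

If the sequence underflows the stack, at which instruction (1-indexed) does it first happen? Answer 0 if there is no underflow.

3

PUSH -2 : [-2]
PUSH 2  : [-2, 2]
ROT  — needs 3 operands, stack has 2 → underflow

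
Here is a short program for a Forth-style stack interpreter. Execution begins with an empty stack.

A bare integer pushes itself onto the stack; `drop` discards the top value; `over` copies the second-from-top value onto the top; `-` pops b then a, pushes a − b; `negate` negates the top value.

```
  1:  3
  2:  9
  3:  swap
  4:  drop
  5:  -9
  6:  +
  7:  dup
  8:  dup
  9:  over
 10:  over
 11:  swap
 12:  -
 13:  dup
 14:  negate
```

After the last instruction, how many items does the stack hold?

5

3      : [3]
9      : [3, 9]
swap   : [9, 3]
drop   : [9]
-9     : [9, -9]
+      : [0]
dup    : [0, 0]
dup    : [0, 0, 0]
over   : [0, 0, 0, 0]
over   : [0, 0, 0, 0, 0]
swap   : [0, 0, 0, 0, 0]
-      : [0, 0, 0, 0]
dup    : [0, 0, 0, 0, 0]
negate : [0, 0, 0, 0, 0]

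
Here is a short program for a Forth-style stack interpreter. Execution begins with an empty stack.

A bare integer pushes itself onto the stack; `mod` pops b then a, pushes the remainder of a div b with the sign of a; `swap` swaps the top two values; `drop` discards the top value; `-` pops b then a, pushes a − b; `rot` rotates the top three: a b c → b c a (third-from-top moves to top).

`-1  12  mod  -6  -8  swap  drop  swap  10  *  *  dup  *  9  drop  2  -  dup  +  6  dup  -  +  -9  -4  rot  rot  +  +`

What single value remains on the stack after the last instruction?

12783

-1    [-1]
12    [-1, 12]
mod   [-1]
-6    [-1, -6]
-8    [-1, -6, -8]
swap  [-1, -8, -6]
drop  [-1, -8]
swap  [-8, -1]
10    [-8, -1, 10]
*     [-8, -10]
*     [80]
dup   [80, 80]
*     [6400]
9     [6400, 9]
drop  [6400]
2     [6400, 2]
-     [6398]
dup   [6398, 6398]
+     [12796]
6     [12796, 6]
dup   [12796, 6, 6]
-     [12796, 0]
+     [12796]
-9    [12796, -9]
-4    [12796, -9, -4]
rot   [-9, -4, 12796]
rot   [-4, 12796, -9]
+     [-4, 12787]
+     [12783]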